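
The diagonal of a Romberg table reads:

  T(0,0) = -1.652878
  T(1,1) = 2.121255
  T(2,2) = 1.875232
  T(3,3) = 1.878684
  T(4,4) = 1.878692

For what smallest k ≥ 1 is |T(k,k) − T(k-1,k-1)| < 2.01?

k = 2

|T(1,1) − T(0,0)| = 3.774133 ≥ 2.01
|T(2,2) − T(1,1)| = 0.246023 < 2.01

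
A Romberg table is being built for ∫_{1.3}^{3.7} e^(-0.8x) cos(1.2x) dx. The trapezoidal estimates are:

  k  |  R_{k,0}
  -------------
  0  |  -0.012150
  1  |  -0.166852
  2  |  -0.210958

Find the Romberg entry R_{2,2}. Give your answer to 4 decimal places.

-0.2261

Richardson extrapolation on the trapezoidal column (denominator 4−1=3):
R_{1,1} = (4·(-0.166852) − (-0.012150)) / 3 = -0.218419
R_{2,1} = (4·(-0.210958) − (-0.166852)) / 3 = -0.225660
R_{2,2} = (16·(-0.225660) − (-0.218419)) / 15 = -0.226143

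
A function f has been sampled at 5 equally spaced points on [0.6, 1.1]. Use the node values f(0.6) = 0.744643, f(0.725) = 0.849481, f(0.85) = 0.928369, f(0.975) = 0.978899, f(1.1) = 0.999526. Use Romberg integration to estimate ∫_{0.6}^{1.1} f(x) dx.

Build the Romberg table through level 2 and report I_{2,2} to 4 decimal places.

0.4548

I_{0,0} (trapezoid, 1 panel, h=0.5000): 0.436042
I_{1,0} (trapezoid, 2 panels, h=0.2500): 0.450113
I_{2,0} (trapezoid, 4 panels, h=0.1250): 0.453604
I_{1,1} = 0.450113 + (0.450113 − 0.436042)/3 = 0.454803
I_{2,1} = 0.453604 + (0.453604 − 0.450113)/3 = 0.454768
I_{2,2} = 0.454768 + (0.454768 − 0.454803)/15 = 0.454766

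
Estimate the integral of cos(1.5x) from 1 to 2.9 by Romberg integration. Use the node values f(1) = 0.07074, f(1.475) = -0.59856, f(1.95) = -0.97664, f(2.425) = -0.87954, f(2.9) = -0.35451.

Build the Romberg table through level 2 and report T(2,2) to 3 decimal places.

T(0,0) (trapezoid, 1 panel, h=1.9000): -0.26958
T(1,0) (trapezoid, 2 panels, h=0.9500): -1.06260
T(2,0) (trapezoid, 4 panels, h=0.4750): -1.23340
T(1,1) = -1.06260 + (-1.06260 − (-0.26958))/3 = -1.32694
T(2,1) = -1.23340 + (-1.23340 − (-1.06260))/3 = -1.29033
T(2,2) = -1.29033 + (-1.29033 − (-1.32694))/15 = -1.28789

-1.288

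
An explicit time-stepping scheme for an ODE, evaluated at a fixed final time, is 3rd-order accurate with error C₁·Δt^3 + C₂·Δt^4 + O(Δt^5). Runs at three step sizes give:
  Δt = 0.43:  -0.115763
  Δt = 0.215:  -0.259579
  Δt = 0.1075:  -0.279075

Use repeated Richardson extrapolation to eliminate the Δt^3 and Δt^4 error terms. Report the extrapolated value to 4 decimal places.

First eliminate the Δt^3 term (factor 2^3 = 8):
  B₁ = (8·(-0.259579) − (-0.115763))/7 = -0.280124
  B₂ = (8·(-0.279075) − (-0.259579))/7 = -0.281860
Then eliminate the Δt^4 term (factor 2^4 = 16):
  (16·(-0.281860) − (-0.280124))/15 = -0.281976

-0.2820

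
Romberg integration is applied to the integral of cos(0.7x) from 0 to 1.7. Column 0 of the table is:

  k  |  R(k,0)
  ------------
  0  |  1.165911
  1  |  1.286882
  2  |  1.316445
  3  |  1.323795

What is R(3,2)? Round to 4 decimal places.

1.3262

Richardson extrapolation on the trapezoidal column (denominator 4−1=3):
R(2,1) = (4·1.316445 − 1.286882) / 3 = 1.326299
R(3,1) = (4·1.323795 − 1.316445) / 3 = 1.326245
R(3,2) = (16·1.326245 − 1.326299) / 15 = 1.326241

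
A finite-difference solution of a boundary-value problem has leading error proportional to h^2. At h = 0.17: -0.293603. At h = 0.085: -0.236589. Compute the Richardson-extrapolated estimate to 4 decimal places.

Extrapolated value = (4·A(h/2) − A(h)) / (4 − 1)
= (4·(-0.236589) − (-0.293603)) / 3
= -0.652753 / 3 = -0.217584

-0.2176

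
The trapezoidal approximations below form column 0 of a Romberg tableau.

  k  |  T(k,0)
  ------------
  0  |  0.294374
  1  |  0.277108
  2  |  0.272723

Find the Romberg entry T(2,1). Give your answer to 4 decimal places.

0.2713

T(2,1) = 0.272723 + (0.272723 − 0.277108)/3 = 0.271261
(Column j=1 coincides with Simpson's rule on the same nodes.)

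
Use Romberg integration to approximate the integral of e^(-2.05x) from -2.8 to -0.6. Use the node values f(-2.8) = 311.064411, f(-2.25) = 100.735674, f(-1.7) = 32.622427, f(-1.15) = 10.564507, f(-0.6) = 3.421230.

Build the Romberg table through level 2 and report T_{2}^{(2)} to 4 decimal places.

T_{0}^{(0)} (trapezoid, 1 panel, h=2.2000): 345.934205
T_{1}^{(0)} (trapezoid, 2 panels, h=1.1000): 208.851772
T_{2}^{(0)} (trapezoid, 4 panels, h=0.5500): 165.640986
T_{1}^{(1)} = 208.851772 + (208.851772 − 345.934205)/3 = 163.157628
T_{2}^{(1)} = 165.640986 + (165.640986 − 208.851772)/3 = 151.237391
T_{2}^{(2)} = 151.237391 + (151.237391 − 163.157628)/15 = 150.442709

150.4427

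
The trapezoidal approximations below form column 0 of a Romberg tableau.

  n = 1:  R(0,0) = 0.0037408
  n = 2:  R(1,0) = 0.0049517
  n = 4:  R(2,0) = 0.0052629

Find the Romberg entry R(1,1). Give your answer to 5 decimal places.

Richardson extrapolation on the trapezoidal column (denominator 4−1=3):
R(1,1) = (4·0.0049517 − 0.0037408) / 3 = 0.0053553

0.00536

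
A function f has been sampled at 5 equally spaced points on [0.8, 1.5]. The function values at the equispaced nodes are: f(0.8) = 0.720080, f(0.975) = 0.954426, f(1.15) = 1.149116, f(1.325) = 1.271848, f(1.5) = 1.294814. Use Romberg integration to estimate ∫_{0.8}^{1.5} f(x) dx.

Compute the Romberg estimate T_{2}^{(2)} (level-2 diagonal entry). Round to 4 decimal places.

T_{0}^{(0)} (trapezoid, 1 panel, h=0.7000): 0.705213
T_{1}^{(0)} (trapezoid, 2 panels, h=0.3500): 0.754797
T_{2}^{(0)} (trapezoid, 4 panels, h=0.1750): 0.766996
T_{1}^{(1)} = 0.754797 + (0.754797 − 0.705213)/3 = 0.771325
T_{2}^{(1)} = 0.766996 + (0.766996 − 0.754797)/3 = 0.771062
T_{2}^{(2)} = 0.771062 + (0.771062 − 0.771325)/15 = 0.771044

0.7710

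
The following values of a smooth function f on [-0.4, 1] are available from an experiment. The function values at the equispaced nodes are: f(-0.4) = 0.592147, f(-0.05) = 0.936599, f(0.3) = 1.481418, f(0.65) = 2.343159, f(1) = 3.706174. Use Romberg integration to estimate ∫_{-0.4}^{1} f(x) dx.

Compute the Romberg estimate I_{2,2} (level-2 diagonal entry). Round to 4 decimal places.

I_{0,0} (trapezoid, 1 panel, h=1.4000): 3.008825
I_{1,0} (trapezoid, 2 panels, h=0.7000): 2.541405
I_{2,0} (trapezoid, 4 panels, h=0.3500): 2.418618
I_{1,1} = 2.541405 + (2.541405 − 3.008825)/3 = 2.385598
I_{2,1} = 2.418618 + (2.418618 − 2.541405)/3 = 2.377689
I_{2,2} = 2.377689 + (2.377689 − 2.385598)/15 = 2.377162

2.3772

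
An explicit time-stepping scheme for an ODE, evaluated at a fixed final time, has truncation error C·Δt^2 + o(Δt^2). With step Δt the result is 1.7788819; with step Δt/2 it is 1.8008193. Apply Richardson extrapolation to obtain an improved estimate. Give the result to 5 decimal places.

1.80813

Extrapolated value = (4·A(Δt/2) − A(Δt)) / (4 − 1)
= (4·1.8008193 − 1.7788819) / 3
= 5.4243953 / 3 = 1.8081318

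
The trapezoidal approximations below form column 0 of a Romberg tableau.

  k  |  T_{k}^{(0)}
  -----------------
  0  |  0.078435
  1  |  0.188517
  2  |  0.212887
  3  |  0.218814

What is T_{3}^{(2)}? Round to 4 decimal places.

0.2208

Richardson extrapolation on the trapezoidal column (denominator 4−1=3):
T_{2}^{(1)} = (4·0.212887 − 0.188517) / 3 = 0.221010
T_{3}^{(1)} = (4·0.218814 − 0.212887) / 3 = 0.220790
T_{3}^{(2)} = (16·0.220790 − 0.221010) / 15 = 0.220775
(Column j=1 coincides with Simpson's rule on the same nodes.)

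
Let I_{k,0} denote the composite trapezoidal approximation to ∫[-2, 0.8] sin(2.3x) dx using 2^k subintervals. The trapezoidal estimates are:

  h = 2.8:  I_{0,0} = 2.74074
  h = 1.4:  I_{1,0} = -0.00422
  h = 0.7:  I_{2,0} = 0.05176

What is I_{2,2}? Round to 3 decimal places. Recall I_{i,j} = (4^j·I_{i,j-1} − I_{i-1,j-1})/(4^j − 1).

I_{1,1} = -0.00422 + (-0.00422 − 2.74074)/3 = -0.91921
I_{2,1} = (4·0.05176 − (-0.00422)) / 3 = 0.07042
I_{2,2} = 0.07042 + (0.07042 − (-0.91921))/15 = 0.13640

0.136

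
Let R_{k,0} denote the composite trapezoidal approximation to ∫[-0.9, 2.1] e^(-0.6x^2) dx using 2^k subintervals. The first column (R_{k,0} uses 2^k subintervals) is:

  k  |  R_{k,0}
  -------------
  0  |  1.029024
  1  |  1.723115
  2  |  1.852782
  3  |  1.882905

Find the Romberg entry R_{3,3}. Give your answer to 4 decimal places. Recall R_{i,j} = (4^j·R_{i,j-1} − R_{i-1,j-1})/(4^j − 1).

Richardson extrapolation on the trapezoidal column (denominator 4−1=3):
R_{1,1} = 1.723115 + (1.723115 − 1.029024)/3 = 1.954479
R_{2,1} = (4·1.852782 − 1.723115) / 3 = 1.896004
R_{3,1} = (4·1.882905 − 1.852782) / 3 = 1.892946
R_{2,2} = 1.896004 + (1.896004 − 1.954479)/15 = 1.892106
R_{3,2} = (16·1.892946 − 1.896004) / 15 = 1.892742
R_{3,3} = 1.892742 + (1.892742 − 1.892106)/63 = 1.892752

1.8928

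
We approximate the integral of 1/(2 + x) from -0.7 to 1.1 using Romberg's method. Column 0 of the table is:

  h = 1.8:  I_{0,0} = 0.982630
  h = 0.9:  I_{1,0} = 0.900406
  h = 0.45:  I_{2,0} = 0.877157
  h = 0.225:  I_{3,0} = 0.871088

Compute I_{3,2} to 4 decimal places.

Richardson extrapolation on the trapezoidal column (denominator 4−1=3):
I_{2,1} = 0.877157 + (0.877157 − 0.900406)/3 = 0.869407
I_{3,1} = (4·0.871088 − 0.877157) / 3 = 0.869065
I_{3,2} = (16·0.869065 − 0.869407) / 15 = 0.869042

0.8690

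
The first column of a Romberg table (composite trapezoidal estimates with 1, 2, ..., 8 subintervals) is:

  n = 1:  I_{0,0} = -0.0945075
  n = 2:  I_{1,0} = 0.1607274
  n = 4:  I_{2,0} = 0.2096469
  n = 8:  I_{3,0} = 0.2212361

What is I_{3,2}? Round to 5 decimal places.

I_{2,1} = (4·0.2096469 − 0.1607274) / 3 = 0.2259534
I_{3,1} = 0.2212361 + (0.2212361 − 0.2096469)/3 = 0.2250992
I_{3,2} = (16·0.2250992 − 0.2259534) / 15 = 0.2250423
(Column j=1 coincides with Simpson's rule on the same nodes.)

0.22504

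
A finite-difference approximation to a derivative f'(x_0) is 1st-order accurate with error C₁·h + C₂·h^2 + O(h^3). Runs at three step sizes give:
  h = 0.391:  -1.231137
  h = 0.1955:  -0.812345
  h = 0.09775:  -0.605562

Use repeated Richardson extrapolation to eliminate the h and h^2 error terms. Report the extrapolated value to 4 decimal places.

First eliminate the h term (factor 2^1 = 2):
  B₁ = (2·(-0.812345) − (-1.231137))/1 = -0.393553
  B₂ = (2·(-0.605562) − (-0.812345))/1 = -0.398779
Then eliminate the h^2 term (factor 2^2 = 4):
  (4·(-0.398779) − (-0.393553))/3 = -0.400521

-0.4005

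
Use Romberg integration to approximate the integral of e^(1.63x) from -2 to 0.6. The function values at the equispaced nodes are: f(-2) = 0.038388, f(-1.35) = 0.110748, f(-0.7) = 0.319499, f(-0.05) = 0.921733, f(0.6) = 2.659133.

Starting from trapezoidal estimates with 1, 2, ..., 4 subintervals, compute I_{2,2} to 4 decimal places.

I_{0,0} (trapezoid, 1 panel, h=2.6000): 3.506777
I_{1,0} (trapezoid, 2 panels, h=1.3000): 2.168737
I_{2,0} (trapezoid, 4 panels, h=0.6500): 1.755481
I_{1,1} = 2.168737 + (2.168737 − 3.506777)/3 = 1.722724
I_{2,1} = 1.755481 + (1.755481 − 2.168737)/3 = 1.617729
I_{2,2} = 1.617729 + (1.617729 − 1.722724)/15 = 1.610729

1.6107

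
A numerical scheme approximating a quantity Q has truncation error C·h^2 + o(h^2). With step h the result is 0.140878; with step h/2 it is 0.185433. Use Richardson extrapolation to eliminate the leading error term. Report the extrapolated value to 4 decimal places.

0.2003

The leading error scales as h^2; refining by a factor of 2 reduces it by 2^2 = 4.
Extrapolated value = (4·A(h/2) − A(h)) / (4 − 1)
= (4·0.185433 − 0.140878) / 3
= 0.600854 / 3 = 0.200285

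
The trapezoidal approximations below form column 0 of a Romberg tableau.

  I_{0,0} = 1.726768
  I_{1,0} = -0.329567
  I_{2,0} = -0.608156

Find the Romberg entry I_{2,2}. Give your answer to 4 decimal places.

I_{1,1} = (4·(-0.329567) − 1.726768) / 3 = -1.015012
I_{2,1} = -0.608156 + (-0.608156 − (-0.329567))/3 = -0.701019
I_{2,2} = -0.701019 + (-0.701019 − (-1.015012))/15 = -0.680086
(Column j=1 coincides with Simpson's rule on the same nodes.)

-0.6801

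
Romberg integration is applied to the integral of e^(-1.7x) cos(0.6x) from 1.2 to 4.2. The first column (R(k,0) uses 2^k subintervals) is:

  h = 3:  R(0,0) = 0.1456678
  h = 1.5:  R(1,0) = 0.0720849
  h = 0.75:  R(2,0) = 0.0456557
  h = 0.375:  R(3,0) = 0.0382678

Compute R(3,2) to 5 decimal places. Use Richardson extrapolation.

Richardson extrapolation on the trapezoidal column (denominator 4−1=3):
R(2,1) = (4·0.0456557 − 0.0720849) / 3 = 0.0368460
R(3,1) = (4·0.0382678 − 0.0456557) / 3 = 0.0358052
R(3,2) = 0.0358052 + (0.0358052 − 0.0368460)/15 = 0.0357358

0.03574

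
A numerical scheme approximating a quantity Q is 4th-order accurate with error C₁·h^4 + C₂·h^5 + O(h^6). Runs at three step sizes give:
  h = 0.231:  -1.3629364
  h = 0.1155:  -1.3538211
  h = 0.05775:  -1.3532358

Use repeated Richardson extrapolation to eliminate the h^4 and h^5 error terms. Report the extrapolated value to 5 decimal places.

-1.35320

First eliminate the h^4 term (factor 2^4 = 16):
  B₁ = (16·(-1.3538211) − (-1.3629364))/15 = -1.3532134
  B₂ = (16·(-1.3532358) − (-1.3538211))/15 = -1.3531968
Then eliminate the h^5 term (factor 2^5 = 32):
  (32·(-1.3531968) − (-1.3532134))/31 = -1.3531963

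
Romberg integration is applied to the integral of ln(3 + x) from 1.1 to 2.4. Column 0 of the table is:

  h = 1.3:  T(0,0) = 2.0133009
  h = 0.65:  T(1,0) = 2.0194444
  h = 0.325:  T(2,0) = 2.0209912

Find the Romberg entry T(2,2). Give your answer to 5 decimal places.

2.02151

Richardson extrapolation on the trapezoidal column (denominator 4−1=3):
T(1,1) = 2.0194444 + (2.0194444 − 2.0133009)/3 = 2.0214922
T(2,1) = (4·2.0209912 − 2.0194444) / 3 = 2.0215068
T(2,2) = (16·2.0215068 − 2.0214922) / 15 = 2.0215078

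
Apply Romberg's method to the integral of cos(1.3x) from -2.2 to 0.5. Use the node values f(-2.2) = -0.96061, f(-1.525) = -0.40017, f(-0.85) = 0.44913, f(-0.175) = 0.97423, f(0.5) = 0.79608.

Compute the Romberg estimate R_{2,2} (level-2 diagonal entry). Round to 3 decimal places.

0.678

R_{0,0} (trapezoid, 1 panel, h=2.7000): -0.22212
R_{1,0} (trapezoid, 2 panels, h=1.3500): 0.49527
R_{2,0} (trapezoid, 4 panels, h=0.6750): 0.63512
R_{1,1} = 0.49527 + (0.49527 − (-0.22212))/3 = 0.73440
R_{2,1} = 0.63512 + (0.63512 − 0.49527)/3 = 0.68174
R_{2,2} = 0.68174 + (0.68174 − 0.73440)/15 = 0.67823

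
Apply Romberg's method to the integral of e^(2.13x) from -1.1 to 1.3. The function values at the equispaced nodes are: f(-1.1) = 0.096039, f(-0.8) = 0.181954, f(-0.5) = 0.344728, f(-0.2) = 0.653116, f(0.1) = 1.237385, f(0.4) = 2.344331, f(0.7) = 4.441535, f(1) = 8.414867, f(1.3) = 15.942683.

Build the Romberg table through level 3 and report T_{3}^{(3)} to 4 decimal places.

7.4401

T_{0}^{(0)} (trapezoid, 1 panel, h=2.4000): 19.246466
T_{1}^{(0)} (trapezoid, 2 panels, h=1.2000): 11.108095
T_{2}^{(0)} (trapezoid, 4 panels, h=0.6000): 8.425805
T_{3}^{(0)} (trapezoid, 8 panels, h=0.3000): 7.691183
T_{1}^{(1)} = 11.108095 + (11.108095 − 19.246466)/3 = 8.395305
T_{2}^{(1)} = 8.425805 + (8.425805 − 11.108095)/3 = 7.531708
T_{3}^{(1)} = 7.691183 + (7.691183 − 8.425805)/3 = 7.446309
T_{2}^{(2)} = 7.531708 + (7.531708 − 8.395305)/15 = 7.474135
T_{3}^{(2)} = 7.446309 + (7.446309 − 7.531708)/15 = 7.440616
T_{3}^{(3)} = 7.440616 + (7.440616 − 7.474135)/63 = 7.440084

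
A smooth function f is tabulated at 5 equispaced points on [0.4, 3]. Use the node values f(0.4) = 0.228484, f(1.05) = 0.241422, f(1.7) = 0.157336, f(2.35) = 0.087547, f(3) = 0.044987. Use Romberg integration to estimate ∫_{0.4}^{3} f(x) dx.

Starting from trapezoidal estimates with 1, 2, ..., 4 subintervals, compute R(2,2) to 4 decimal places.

0.4140

R(0,0) (trapezoid, 1 panel, h=2.6000): 0.355512
R(1,0) (trapezoid, 2 panels, h=1.3000): 0.382293
R(2,0) (trapezoid, 4 panels, h=0.6500): 0.404976
R(1,1) = 0.382293 + (0.382293 − 0.355512)/3 = 0.391220
R(2,1) = 0.404976 + (0.404976 − 0.382293)/3 = 0.412537
R(2,2) = 0.412537 + (0.412537 − 0.391220)/15 = 0.413958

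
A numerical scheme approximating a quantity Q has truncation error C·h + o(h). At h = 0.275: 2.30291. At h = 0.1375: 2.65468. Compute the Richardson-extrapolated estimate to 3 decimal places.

3.006

Extrapolated value = (2·A(h/2) − A(h)) / (2 − 1)
= (2·2.65468 − 2.30291) / 1
= 3.00645 / 1 = 3.00645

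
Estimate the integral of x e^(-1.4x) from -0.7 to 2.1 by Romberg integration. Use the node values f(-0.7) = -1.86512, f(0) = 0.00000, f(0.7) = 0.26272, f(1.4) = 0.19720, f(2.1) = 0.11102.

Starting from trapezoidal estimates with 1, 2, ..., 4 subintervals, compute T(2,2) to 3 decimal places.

T(0,0) (trapezoid, 1 panel, h=2.8000): -2.45574
T(1,0) (trapezoid, 2 panels, h=1.4000): -0.86006
T(2,0) (trapezoid, 4 panels, h=0.7000): -0.29199
T(1,1) = -0.86006 + (-0.86006 − (-2.45574))/3 = -0.32817
T(2,1) = -0.29199 + (-0.29199 − (-0.86006))/3 = -0.10263
T(2,2) = -0.10263 + (-0.10263 − (-0.32817))/15 = -0.08759

-0.088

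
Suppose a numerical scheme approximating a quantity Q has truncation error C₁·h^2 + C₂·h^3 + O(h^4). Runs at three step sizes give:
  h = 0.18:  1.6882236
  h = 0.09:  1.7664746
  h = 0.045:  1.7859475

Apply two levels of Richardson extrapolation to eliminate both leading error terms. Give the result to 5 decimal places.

First eliminate the h^2 term (factor 2^2 = 4):
  B₁ = (4·1.7664746 − 1.6882236)/3 = 1.7925583
  B₂ = (4·1.7859475 − 1.7664746)/3 = 1.7924385
Then eliminate the h^3 term (factor 2^3 = 8):
  (8·1.7924385 − 1.7925583)/7 = 1.7924214

1.79242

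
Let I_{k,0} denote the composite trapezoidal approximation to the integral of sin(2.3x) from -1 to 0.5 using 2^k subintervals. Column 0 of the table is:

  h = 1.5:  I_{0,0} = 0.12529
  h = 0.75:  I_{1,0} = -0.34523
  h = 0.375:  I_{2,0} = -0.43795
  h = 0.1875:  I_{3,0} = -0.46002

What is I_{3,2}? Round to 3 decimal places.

Richardson extrapolation on the trapezoidal column (denominator 4−1=3):
I_{2,1} = -0.43795 + (-0.43795 − (-0.34523))/3 = -0.46886
I_{3,1} = -0.46002 + (-0.46002 − (-0.43795))/3 = -0.46738
I_{3,2} = (16·(-0.46738) − (-0.46886)) / 15 = -0.46728

-0.467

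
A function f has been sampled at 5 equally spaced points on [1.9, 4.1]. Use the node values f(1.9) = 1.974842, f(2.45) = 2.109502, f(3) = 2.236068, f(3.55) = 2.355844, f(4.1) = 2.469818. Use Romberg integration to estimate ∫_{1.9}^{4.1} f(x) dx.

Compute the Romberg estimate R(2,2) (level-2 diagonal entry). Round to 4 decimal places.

R(0,0) (trapezoid, 1 panel, h=2.2000): 4.889126
R(1,0) (trapezoid, 2 panels, h=1.1000): 4.904238
R(2,0) (trapezoid, 4 panels, h=0.5500): 4.908059
R(1,1) = 4.904238 + (4.904238 − 4.889126)/3 = 4.909275
R(2,1) = 4.908059 + (4.908059 − 4.904238)/3 = 4.909333
R(2,2) = 4.909333 + (4.909333 − 4.909275)/15 = 4.909337

4.9093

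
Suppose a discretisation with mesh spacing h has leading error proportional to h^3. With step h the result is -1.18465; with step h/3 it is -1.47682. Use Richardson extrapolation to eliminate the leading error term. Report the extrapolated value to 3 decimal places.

The leading error scales as h^3; refining by a factor of 3 reduces it by 3^3 = 27.
Extrapolated value = (27·A(h/3) − A(h)) / (27 − 1)
= (27·(-1.47682) − (-1.18465)) / 26
= -38.68949 / 26 = -1.48806

-1.488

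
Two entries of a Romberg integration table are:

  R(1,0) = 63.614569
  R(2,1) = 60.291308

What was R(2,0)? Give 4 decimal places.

61.1221

From R(2,1) = (4·R(2,0) − R(1,0))/3, solve for R(2,0):
4·R(2,0) = 3·60.291308 + 63.614569 = 244.488493
R(2,0) = 61.122123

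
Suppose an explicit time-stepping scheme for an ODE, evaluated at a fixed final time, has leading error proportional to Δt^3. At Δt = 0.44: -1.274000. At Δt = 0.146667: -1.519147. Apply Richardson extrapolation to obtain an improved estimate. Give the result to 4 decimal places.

-1.5286

The leading error scales as Δt^3; refining by a factor of 3 reduces it by 3^3 = 27.
Extrapolated value = (27·A(Δt/3) − A(Δt)) / (27 − 1)
= (27·(-1.519147) − (-1.274000)) / 26
= -39.742969 / 26 = -1.528576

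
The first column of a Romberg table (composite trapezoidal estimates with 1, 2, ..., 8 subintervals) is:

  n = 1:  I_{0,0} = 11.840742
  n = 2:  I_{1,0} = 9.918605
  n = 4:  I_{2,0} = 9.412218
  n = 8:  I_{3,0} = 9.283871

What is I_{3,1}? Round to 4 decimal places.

9.2411

Richardson extrapolation on the trapezoidal column (denominator 4−1=3):
I_{3,1} = (4·9.283871 − 9.412218) / 3 = 9.241089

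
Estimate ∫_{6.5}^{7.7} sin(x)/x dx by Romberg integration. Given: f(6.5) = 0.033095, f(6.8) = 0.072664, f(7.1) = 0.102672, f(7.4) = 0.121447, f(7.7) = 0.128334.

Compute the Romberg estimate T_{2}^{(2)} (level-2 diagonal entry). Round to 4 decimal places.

T_{0}^{(0)} (trapezoid, 1 panel, h=1.2000): 0.096857
T_{1}^{(0)} (trapezoid, 2 panels, h=0.6000): 0.110032
T_{2}^{(0)} (trapezoid, 4 panels, h=0.3000): 0.113249
T_{1}^{(1)} = 0.110032 + (0.110032 − 0.096857)/3 = 0.114424
T_{2}^{(1)} = 0.113249 + (0.113249 − 0.110032)/3 = 0.114321
T_{2}^{(2)} = 0.114321 + (0.114321 − 0.114424)/15 = 0.114314

0.1143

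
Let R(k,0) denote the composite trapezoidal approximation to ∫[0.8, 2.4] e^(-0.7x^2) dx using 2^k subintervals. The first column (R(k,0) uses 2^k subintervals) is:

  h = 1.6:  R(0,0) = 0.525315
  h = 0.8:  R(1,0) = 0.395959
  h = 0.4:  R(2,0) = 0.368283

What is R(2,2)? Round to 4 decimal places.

Richardson extrapolation on the trapezoidal column (denominator 4−1=3):
R(1,1) = 0.395959 + (0.395959 − 0.525315)/3 = 0.352840
R(2,1) = 0.368283 + (0.368283 − 0.395959)/3 = 0.359058
R(2,2) = 0.359058 + (0.359058 − 0.352840)/15 = 0.359473

0.3595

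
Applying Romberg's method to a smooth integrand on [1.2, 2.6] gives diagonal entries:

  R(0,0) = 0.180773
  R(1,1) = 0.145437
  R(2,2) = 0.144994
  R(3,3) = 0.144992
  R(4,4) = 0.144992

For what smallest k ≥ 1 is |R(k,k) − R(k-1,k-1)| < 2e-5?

k = 3

|R(1,1) − R(0,0)| = 0.035336 ≥ 2e-5
|R(2,2) − R(1,1)| = 0.000443 ≥ 2e-5
|R(3,3) − R(2,2)| = 0.000002 < 2e-5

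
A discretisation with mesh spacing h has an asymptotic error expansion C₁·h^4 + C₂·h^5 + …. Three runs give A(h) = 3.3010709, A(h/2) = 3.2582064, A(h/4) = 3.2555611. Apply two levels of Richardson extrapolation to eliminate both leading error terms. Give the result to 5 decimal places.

First eliminate the h^4 term (factor 2^4 = 16):
  B₁ = (16·3.2582064 − 3.3010709)/15 = 3.2553488
  B₂ = (16·3.2555611 − 3.2582064)/15 = 3.2553847
Then eliminate the h^5 term (factor 2^5 = 32):
  (32·3.2553847 − 3.2553488)/31 = 3.2553859

3.25539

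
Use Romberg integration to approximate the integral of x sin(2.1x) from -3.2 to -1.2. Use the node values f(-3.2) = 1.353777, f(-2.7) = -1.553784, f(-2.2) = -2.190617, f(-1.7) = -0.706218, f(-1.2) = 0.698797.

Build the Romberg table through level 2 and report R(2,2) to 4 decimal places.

R(0,0) (trapezoid, 1 panel, h=2.0000): 2.052574
R(1,0) (trapezoid, 2 panels, h=1.0000): -1.164330
R(2,0) (trapezoid, 4 panels, h=0.5000): -1.712166
R(1,1) = -1.164330 + (-1.164330 − 2.052574)/3 = -2.236631
R(2,1) = -1.712166 + (-1.712166 − (-1.164330))/3 = -1.894778
R(2,2) = -1.894778 + (-1.894778 − (-2.236631))/15 = -1.871988

-1.8720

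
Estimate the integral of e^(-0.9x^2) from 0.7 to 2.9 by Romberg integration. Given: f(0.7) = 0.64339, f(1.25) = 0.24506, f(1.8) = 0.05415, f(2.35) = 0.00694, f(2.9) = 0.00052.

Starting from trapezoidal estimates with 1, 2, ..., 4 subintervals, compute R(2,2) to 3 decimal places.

R(0,0) (trapezoid, 1 panel, h=2.2000): 0.70830
R(1,0) (trapezoid, 2 panels, h=1.1000): 0.41372
R(2,0) (trapezoid, 4 panels, h=0.5500): 0.34546
R(1,1) = 0.41372 + (0.41372 − 0.70830)/3 = 0.31553
R(2,1) = 0.34546 + (0.34546 − 0.41372)/3 = 0.32271
R(2,2) = 0.32271 + (0.32271 − 0.31553)/15 = 0.32319

0.323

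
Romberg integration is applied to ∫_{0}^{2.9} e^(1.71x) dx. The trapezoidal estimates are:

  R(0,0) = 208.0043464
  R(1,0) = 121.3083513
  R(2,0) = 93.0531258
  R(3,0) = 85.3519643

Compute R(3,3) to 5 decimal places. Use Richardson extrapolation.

82.72315

Richardson extrapolation on the trapezoidal column (denominator 4−1=3):
R(1,1) = 121.3083513 + (121.3083513 − 208.0043464)/3 = 92.4096863
R(2,1) = 93.0531258 + (93.0531258 − 121.3083513)/3 = 83.6347173
R(3,1) = (4·85.3519643 − 93.0531258) / 3 = 82.7849105
R(2,2) = 83.6347173 + (83.6347173 − 92.4096863)/15 = 83.0497194
R(3,2) = 82.7849105 + (82.7849105 − 83.6347173)/15 = 82.7282567
R(3,3) = (64·82.7282567 − 83.0497194) / 63 = 82.7231541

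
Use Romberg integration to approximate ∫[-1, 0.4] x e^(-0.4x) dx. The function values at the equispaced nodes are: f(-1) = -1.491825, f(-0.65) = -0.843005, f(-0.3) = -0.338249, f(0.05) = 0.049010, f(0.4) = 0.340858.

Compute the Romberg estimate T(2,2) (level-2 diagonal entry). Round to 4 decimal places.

T(0,0) (trapezoid, 1 panel, h=1.4000): -0.805677
T(1,0) (trapezoid, 2 panels, h=0.7000): -0.639613
T(2,0) (trapezoid, 4 panels, h=0.3500): -0.597705
T(1,1) = -0.639613 + (-0.639613 − (-0.805677))/3 = -0.584258
T(2,1) = -0.597705 + (-0.597705 − (-0.639613))/3 = -0.583736
T(2,2) = -0.583736 + (-0.583736 − (-0.584258))/15 = -0.583701

-0.5837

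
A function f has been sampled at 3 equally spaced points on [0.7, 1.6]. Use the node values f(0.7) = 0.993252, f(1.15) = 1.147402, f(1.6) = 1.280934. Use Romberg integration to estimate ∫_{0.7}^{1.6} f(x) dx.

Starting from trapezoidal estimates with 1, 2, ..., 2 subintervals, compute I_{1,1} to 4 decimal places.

I_{0,0} (trapezoid, 1 panel, h=0.9000): 1.023384
I_{1,0} (trapezoid, 2 panels, h=0.4500): 1.028023
I_{1,1} = 1.028023 + (1.028023 − 1.023384)/3 = 1.029569

1.0296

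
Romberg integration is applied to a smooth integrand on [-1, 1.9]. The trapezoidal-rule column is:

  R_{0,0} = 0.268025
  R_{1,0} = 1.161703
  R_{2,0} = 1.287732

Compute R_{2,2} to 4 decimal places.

Richardson extrapolation on the trapezoidal column (denominator 4−1=3):
R_{1,1} = 1.161703 + (1.161703 − 0.268025)/3 = 1.459596
R_{2,1} = 1.287732 + (1.287732 − 1.161703)/3 = 1.329742
R_{2,2} = 1.329742 + (1.329742 − 1.459596)/15 = 1.321085

1.3211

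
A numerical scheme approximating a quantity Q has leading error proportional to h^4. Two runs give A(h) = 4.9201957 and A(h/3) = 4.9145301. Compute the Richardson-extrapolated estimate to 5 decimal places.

4.91446

The leading error scales as h^4; refining by a factor of 3 reduces it by 3^4 = 81.
Extrapolated value = (81·A(h/3) − A(h)) / (81 − 1)
= (81·4.9145301 − 4.9201957) / 80
= 393.1567424 / 80 = 4.9144593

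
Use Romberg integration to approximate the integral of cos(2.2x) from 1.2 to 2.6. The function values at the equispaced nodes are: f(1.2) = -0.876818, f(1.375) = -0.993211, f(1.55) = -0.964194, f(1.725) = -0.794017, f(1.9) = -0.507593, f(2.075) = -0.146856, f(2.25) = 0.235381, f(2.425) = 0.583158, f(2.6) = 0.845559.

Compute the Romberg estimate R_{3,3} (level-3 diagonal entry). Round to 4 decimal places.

R_{0,0} (trapezoid, 1 panel, h=1.4000): -0.021881
R_{1,0} (trapezoid, 2 panels, h=0.7000): -0.366256
R_{2,0} (trapezoid, 4 panels, h=0.3500): -0.438212
R_{3,0} (trapezoid, 8 panels, h=0.1750): -0.455518
R_{1,1} = -0.366256 + (-0.366256 − (-0.021881))/3 = -0.481048
R_{2,1} = -0.438212 + (-0.438212 − (-0.366256))/3 = -0.462197
R_{3,1} = -0.455518 + (-0.455518 − (-0.438212))/3 = -0.461287
R_{2,2} = -0.462197 + (-0.462197 − (-0.481048))/15 = -0.460940
R_{3,2} = -0.461287 + (-0.461287 − (-0.462197))/15 = -0.461226
R_{3,3} = -0.461226 + (-0.461226 − (-0.460940))/63 = -0.461231

-0.4612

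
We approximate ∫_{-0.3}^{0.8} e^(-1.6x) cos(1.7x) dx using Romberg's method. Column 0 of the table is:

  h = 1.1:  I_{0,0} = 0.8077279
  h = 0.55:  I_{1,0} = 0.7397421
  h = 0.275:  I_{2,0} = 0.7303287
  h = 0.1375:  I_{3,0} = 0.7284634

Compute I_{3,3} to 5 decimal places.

0.72789

Richardson extrapolation on the trapezoidal column (denominator 4−1=3):
I_{1,1} = (4·0.7397421 − 0.8077279) / 3 = 0.7170802
I_{2,1} = (4·0.7303287 − 0.7397421) / 3 = 0.7271909
I_{3,1} = (4·0.7284634 − 0.7303287) / 3 = 0.7278416
I_{2,2} = 0.7271909 + (0.7271909 − 0.7170802)/15 = 0.7278649
I_{3,2} = (16·0.7278416 − 0.7271909) / 15 = 0.7278850
I_{3,3} = 0.7278850 + (0.7278850 − 0.7278649)/63 = 0.7278853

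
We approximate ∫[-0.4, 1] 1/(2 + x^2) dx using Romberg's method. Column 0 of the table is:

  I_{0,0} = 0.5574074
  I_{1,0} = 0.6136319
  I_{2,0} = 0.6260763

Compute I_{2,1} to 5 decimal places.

0.63022

Richardson extrapolation on the trapezoidal column (denominator 4−1=3):
I_{2,1} = 0.6260763 + (0.6260763 − 0.6136319)/3 = 0.6302244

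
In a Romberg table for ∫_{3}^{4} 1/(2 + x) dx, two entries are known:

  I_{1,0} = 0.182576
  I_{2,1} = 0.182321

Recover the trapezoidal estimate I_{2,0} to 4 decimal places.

From I_{2,1} = (4·I_{2,0} − I_{1,0})/3, solve for I_{2,0}:
4·I_{2,0} = 3·0.182321 + 0.182576 = 0.729539
I_{2,0} = 0.182385

0.1824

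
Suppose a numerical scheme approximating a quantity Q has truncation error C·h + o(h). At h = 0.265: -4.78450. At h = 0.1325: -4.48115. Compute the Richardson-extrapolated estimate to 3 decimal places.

The leading error scales as h; refining by a factor of 2 reduces it by 2^1 = 2.
Extrapolated value = (2·A(h/2) − A(h)) / (2 − 1)
= (2·(-4.48115) − (-4.78450)) / 1
= -4.17780 / 1 = -4.17780

-4.178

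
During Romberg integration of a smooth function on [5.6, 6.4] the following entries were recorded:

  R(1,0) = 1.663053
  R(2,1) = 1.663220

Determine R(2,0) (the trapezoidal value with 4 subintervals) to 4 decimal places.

1.6632

From R(2,1) = (4·R(2,0) − R(1,0))/3, solve for R(2,0):
4·R(2,0) = 3·1.663220 + 1.663053 = 6.652713
R(2,0) = 1.663178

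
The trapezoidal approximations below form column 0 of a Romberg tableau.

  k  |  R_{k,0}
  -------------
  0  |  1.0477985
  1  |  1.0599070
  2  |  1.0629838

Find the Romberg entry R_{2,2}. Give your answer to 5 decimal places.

R_{1,1} = (4·1.0599070 − 1.0477985) / 3 = 1.0639432
R_{2,1} = (4·1.0629838 − 1.0599070) / 3 = 1.0640094
R_{2,2} = (16·1.0640094 − 1.0639432) / 15 = 1.0640138

1.06401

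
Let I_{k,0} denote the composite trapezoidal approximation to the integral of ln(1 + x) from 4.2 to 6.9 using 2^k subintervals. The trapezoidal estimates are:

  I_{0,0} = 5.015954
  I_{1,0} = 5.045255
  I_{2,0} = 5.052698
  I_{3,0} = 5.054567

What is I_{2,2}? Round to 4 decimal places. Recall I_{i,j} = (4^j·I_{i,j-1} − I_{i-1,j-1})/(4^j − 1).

Richardson extrapolation on the trapezoidal column (denominator 4−1=3):
I_{1,1} = (4·5.045255 − 5.015954) / 3 = 5.055022
I_{2,1} = 5.052698 + (5.052698 − 5.045255)/3 = 5.055179
I_{2,2} = 5.055179 + (5.055179 − 5.055022)/15 = 5.055189

5.0552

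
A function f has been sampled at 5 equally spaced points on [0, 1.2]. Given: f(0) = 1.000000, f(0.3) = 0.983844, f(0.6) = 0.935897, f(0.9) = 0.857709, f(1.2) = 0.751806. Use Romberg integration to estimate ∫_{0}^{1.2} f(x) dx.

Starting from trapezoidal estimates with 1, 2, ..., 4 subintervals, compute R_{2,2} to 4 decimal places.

R_{0,0} (trapezoid, 1 panel, h=1.2000): 1.051084
R_{1,0} (trapezoid, 2 panels, h=0.6000): 1.087080
R_{2,0} (trapezoid, 4 panels, h=0.3000): 1.096006
R_{1,1} = 1.087080 + (1.087080 − 1.051084)/3 = 1.099079
R_{2,1} = 1.096006 + (1.096006 − 1.087080)/3 = 1.098981
R_{2,2} = 1.098981 + (1.098981 − 1.099079)/15 = 1.098974

1.0990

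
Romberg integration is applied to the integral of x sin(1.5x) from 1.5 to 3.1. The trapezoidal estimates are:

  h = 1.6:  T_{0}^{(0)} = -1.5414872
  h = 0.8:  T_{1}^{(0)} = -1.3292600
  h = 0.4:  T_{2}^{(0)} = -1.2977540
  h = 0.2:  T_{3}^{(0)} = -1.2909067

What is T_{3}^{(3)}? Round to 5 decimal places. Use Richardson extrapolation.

-1.28871

T_{1}^{(1)} = -1.3292600 + (-1.3292600 − (-1.5414872))/3 = -1.2585176
T_{2}^{(1)} = -1.2977540 + (-1.2977540 − (-1.3292600))/3 = -1.2872520
T_{3}^{(1)} = (4·(-1.2909067) − (-1.2977540)) / 3 = -1.2886243
T_{2}^{(2)} = (16·(-1.2872520) − (-1.2585176)) / 15 = -1.2891676
T_{3}^{(2)} = -1.2886243 + (-1.2886243 − (-1.2872520))/15 = -1.2887158
T_{3}^{(3)} = -1.2887158 + (-1.2887158 − (-1.2891676))/63 = -1.2887086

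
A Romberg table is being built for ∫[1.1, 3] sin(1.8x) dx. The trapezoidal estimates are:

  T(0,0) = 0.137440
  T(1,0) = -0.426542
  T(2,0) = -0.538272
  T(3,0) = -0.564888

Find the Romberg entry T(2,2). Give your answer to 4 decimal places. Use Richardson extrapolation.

-0.5729

Richardson extrapolation on the trapezoidal column (denominator 4−1=3):
T(1,1) = -0.426542 + (-0.426542 − 0.137440)/3 = -0.614536
T(2,1) = -0.538272 + (-0.538272 − (-0.426542))/3 = -0.575515
T(2,2) = -0.575515 + (-0.575515 − (-0.614536))/15 = -0.572914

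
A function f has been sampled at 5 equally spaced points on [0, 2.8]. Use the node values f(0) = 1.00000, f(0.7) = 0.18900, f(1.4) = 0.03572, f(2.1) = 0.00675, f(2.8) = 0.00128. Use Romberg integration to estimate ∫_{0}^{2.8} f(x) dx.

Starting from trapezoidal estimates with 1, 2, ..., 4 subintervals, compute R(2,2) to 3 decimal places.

R(0,0) (trapezoid, 1 panel, h=2.8000): 1.40179
R(1,0) (trapezoid, 2 panels, h=1.4000): 0.75090
R(2,0) (trapezoid, 4 panels, h=0.7000): 0.51248
R(1,1) = 0.75090 + (0.75090 − 1.40179)/3 = 0.53394
R(2,1) = 0.51248 + (0.51248 − 0.75090)/3 = 0.43301
R(2,2) = 0.43301 + (0.43301 − 0.53394)/15 = 0.42628

0.426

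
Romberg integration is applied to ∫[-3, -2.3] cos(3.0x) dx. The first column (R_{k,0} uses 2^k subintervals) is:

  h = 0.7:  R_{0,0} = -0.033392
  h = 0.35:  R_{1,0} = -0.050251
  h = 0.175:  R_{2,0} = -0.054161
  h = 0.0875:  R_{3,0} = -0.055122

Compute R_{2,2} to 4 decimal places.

Richardson extrapolation on the trapezoidal column (denominator 4−1=3):
R_{1,1} = (4·(-0.050251) − (-0.033392)) / 3 = -0.055871
R_{2,1} = -0.054161 + (-0.054161 − (-0.050251))/3 = -0.055464
R_{2,2} = -0.055464 + (-0.055464 − (-0.055871))/15 = -0.055437

-0.0554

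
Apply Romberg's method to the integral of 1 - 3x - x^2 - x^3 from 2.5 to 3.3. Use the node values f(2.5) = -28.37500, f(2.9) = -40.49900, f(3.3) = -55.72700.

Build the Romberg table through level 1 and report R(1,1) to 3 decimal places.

-32.813

R(0,0) (trapezoid, 1 panel, h=0.8000): -33.64080
R(1,0) (trapezoid, 2 panels, h=0.4000): -33.02000
R(1,1) = -33.02000 + (-33.02000 − (-33.64080))/3 = -32.81307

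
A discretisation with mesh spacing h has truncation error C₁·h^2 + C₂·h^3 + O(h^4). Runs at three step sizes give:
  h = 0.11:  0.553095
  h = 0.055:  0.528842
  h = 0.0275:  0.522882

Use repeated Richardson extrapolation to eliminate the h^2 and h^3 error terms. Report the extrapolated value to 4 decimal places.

0.5209

First eliminate the h^2 term (factor 2^2 = 4):
  B₁ = (4·0.528842 − 0.553095)/3 = 0.520758
  B₂ = (4·0.522882 − 0.528842)/3 = 0.520895
Then eliminate the h^3 term (factor 2^3 = 8):
  (8·0.520895 − 0.520758)/7 = 0.520915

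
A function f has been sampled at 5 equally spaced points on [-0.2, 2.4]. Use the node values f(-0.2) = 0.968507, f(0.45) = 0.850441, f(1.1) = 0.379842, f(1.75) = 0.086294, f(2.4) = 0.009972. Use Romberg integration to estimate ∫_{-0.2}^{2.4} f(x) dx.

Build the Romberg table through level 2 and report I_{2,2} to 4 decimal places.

1.1955

I_{0,0} (trapezoid, 1 panel, h=2.6000): 1.272023
I_{1,0} (trapezoid, 2 panels, h=1.3000): 1.129806
I_{2,0} (trapezoid, 4 panels, h=0.6500): 1.173781
I_{1,1} = 1.129806 + (1.129806 − 1.272023)/3 = 1.082400
I_{2,1} = 1.173781 + (1.173781 − 1.129806)/3 = 1.188439
I_{2,2} = 1.188439 + (1.188439 − 1.082400)/15 = 1.195508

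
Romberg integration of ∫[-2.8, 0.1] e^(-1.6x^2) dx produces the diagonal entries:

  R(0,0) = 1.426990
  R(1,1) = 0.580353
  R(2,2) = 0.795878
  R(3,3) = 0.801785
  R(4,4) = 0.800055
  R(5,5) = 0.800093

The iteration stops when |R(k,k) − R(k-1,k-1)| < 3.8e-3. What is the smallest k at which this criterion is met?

|R(1,1) − R(0,0)| = 0.846637 ≥ 3.8e-3
|R(2,2) − R(1,1)| = 0.215525 ≥ 3.8e-3
|R(3,3) − R(2,2)| = 0.005907 ≥ 3.8e-3
|R(4,4) − R(3,3)| = 0.001730 < 3.8e-3

k = 4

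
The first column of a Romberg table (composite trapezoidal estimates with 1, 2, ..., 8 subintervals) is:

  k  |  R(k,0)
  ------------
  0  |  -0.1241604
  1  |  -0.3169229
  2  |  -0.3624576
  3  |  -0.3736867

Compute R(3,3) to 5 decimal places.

R(1,1) = -0.3169229 + (-0.3169229 − (-0.1241604))/3 = -0.3811771
R(2,1) = -0.3624576 + (-0.3624576 − (-0.3169229))/3 = -0.3776358
R(3,1) = (4·(-0.3736867) − (-0.3624576)) / 3 = -0.3774297
R(2,2) = (16·(-0.3776358) − (-0.3811771)) / 15 = -0.3773997
R(3,2) = -0.3774297 + (-0.3774297 − (-0.3776358))/15 = -0.3774160
R(3,3) = (64·(-0.3774160) − (-0.3773997)) / 63 = -0.3774163

-0.37742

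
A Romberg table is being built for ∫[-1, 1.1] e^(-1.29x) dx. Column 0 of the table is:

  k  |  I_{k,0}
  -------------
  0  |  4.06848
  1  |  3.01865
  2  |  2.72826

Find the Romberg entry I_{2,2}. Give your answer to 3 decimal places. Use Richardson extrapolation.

2.629

Richardson extrapolation on the trapezoidal column (denominator 4−1=3):
I_{1,1} = 3.01865 + (3.01865 − 4.06848)/3 = 2.66871
I_{2,1} = (4·2.72826 − 3.01865) / 3 = 2.63146
I_{2,2} = (16·2.63146 − 2.66871) / 15 = 2.62898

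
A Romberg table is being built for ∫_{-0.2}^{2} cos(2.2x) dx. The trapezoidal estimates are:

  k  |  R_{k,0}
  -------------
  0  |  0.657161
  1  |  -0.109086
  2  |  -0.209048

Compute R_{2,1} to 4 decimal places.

-0.2424

Richardson extrapolation on the trapezoidal column (denominator 4−1=3):
R_{2,1} = -0.209048 + (-0.209048 − (-0.109086))/3 = -0.242369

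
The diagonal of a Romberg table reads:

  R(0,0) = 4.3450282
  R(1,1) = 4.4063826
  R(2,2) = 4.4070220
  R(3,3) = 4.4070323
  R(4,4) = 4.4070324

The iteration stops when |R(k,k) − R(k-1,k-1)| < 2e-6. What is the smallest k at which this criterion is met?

|R(1,1) − R(0,0)| = 0.0613544 ≥ 2e-6
|R(2,2) − R(1,1)| = 0.0006394 ≥ 2e-6
|R(3,3) − R(2,2)| = 0.0000103 ≥ 2e-6
|R(4,4) − R(3,3)| = 0.0000001 < 2e-6

k = 4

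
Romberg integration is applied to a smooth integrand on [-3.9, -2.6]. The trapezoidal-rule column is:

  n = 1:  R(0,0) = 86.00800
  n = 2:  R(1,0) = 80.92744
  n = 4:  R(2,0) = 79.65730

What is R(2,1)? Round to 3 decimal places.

Richardson extrapolation on the trapezoidal column (denominator 4−1=3):
R(2,1) = 79.65730 + (79.65730 − 80.92744)/3 = 79.23392
(Column j=1 coincides with Simpson's rule on the same nodes.)

79.234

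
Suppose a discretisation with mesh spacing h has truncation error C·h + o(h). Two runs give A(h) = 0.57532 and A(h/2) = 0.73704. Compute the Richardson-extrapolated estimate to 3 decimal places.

The leading error scales as h; refining by a factor of 2 reduces it by 2^1 = 2.
Extrapolated value = (2·A(h/2) − A(h)) / (2 − 1)
= (2·0.73704 − 0.57532) / 1
= 0.89876 / 1 = 0.89876

0.899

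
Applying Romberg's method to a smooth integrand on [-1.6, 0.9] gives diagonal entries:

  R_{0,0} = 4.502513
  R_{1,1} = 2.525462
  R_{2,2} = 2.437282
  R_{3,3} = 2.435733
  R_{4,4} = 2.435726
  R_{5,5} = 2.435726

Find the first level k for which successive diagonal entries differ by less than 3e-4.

k = 4

|R_{1,1} − R_{0,0}| = 1.977051 ≥ 3e-4
|R_{2,2} − R_{1,1}| = 0.088180 ≥ 3e-4
|R_{3,3} − R_{2,2}| = 0.001549 ≥ 3e-4
|R_{4,4} − R_{3,3}| = 0.000007 < 3e-4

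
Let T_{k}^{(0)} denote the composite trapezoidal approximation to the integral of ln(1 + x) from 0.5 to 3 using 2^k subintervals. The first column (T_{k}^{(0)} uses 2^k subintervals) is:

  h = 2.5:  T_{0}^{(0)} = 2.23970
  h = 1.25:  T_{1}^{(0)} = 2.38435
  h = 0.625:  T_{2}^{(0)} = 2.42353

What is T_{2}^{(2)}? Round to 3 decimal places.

Richardson extrapolation on the trapezoidal column (denominator 4−1=3):
T_{1}^{(1)} = 2.38435 + (2.38435 − 2.23970)/3 = 2.43257
T_{2}^{(1)} = (4·2.42353 − 2.38435) / 3 = 2.43659
T_{2}^{(2)} = (16·2.43659 − 2.43257) / 15 = 2.43686

2.437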